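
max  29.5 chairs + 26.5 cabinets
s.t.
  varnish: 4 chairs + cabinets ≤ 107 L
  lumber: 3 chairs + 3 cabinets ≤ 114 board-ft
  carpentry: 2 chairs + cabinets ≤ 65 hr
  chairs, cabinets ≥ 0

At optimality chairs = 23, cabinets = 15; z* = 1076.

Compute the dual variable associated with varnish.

1

At the optimum: varnish uses 107 of 107 (binding); lumber uses 114 of 114 (binding); carpentry uses 61 of 65 (slack = 4).
By complementary slackness, y = 0 for the non-binding constraint.
The binding rows give the dual system: 4·y_varnish + 3·y_lumber = 29.5 and 1·y_varnish + 3·y_lumber = 26.5.
Solving: y_varnish = 1, y_lumber = 8.5.
Shadow price of varnish = 1.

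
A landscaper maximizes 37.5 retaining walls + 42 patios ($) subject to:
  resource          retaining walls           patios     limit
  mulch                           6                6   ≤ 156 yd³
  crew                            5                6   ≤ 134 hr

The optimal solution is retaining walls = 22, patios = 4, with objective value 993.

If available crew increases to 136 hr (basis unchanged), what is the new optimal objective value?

At the optimum: mulch uses 156 of 156 (binding); crew uses 134 of 134 (binding).
The binding rows give the dual system: 6·y_mulch + 5·y_crew = 37.5 and 6·y_mulch + 6·y_crew = 42.
Solving: y_mulch = 2.5, y_crew = 4.5.
Δz = y_crew·Δb = 4.5 × (2) = 9, so new z* = 993 + 9 = 1002.

1002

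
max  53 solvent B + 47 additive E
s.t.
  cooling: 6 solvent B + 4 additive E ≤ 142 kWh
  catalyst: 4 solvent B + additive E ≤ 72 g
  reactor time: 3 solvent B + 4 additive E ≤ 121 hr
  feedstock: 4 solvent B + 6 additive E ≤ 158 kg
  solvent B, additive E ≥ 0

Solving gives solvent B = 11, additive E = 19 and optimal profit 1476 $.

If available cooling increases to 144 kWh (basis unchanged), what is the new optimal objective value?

1489

Binding: cooling and feedstock. Non-binding: catalyst (9 unused), reactor time (12 unused).
Since catalyst, reactor time are not tight, their duals are 0.
The binding rows give the dual system: 6·y_cooling + 4·y_feedstock = 53 and 4·y_cooling + 6·y_feedstock = 47.
→ y_cooling = 6.5 and y_feedstock = 3.5.
Δz = y_cooling·Δb = 6.5 × (2) = 13, so new z* = 1476 + 13 = 1489.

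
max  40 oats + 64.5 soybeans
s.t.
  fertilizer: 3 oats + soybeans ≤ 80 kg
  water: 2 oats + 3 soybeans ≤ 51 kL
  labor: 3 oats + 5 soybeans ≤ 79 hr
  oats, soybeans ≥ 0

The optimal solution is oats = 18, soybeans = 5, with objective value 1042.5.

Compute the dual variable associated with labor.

9

Binding: water and labor. Non-binding: fertilizer (21 unused).
By complementary slackness, y = 0 for the non-binding constraint.
The binding rows give the dual system: 2·y_water + 3·y_labor = 40 and 3·y_water + 5·y_labor = 64.5.
Solving: y_water = 6.5, y_labor = 9.
Shadow price of labor = 9.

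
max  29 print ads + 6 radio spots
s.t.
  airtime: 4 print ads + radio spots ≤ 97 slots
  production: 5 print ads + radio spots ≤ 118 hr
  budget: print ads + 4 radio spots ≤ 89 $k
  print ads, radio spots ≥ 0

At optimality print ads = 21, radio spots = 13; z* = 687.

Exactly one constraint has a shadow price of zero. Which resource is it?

airtime: 97/97 (binding)
production: 118/118 (binding)
budget: 73/89 (slack 16)
By complementary slackness, a constraint with positive slack has shadow price 0 → budget.

budget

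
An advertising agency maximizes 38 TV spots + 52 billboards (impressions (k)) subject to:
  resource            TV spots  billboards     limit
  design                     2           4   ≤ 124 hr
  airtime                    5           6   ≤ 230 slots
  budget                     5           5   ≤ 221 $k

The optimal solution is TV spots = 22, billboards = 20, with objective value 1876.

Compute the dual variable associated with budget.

0

Check each constraint at x*: design 124/124 (tight); airtime 230/230 (tight); budget 210/221 (slack 11).
Since budget is not tight, its dual is 0.
The binding rows give the dual system: 2·y_design + 5·y_airtime = 38 and 4·y_design + 6·y_airtime = 52.
This yields shadow prices y_design = 4, y_airtime = 6.
Shadow price of budget = 0.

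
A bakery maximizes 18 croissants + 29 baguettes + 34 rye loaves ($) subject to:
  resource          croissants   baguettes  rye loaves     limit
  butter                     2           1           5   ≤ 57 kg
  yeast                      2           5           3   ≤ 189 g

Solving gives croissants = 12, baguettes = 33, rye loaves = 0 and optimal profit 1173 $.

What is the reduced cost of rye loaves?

At the optimum: butter uses 57 of 57 (binding); yeast uses 189 of 189 (binding).
From A_Bᵀ y = c: 2·y_butter + 2·y_yeast = 18; 1·y_butter + 5·y_yeast = 29.
This yields shadow prices y_butter = 4, y_yeast = 5.
Reduced cost of rye loaves: c₃ − yᵀa₃ = 34 − (4·5 + 5·3) = 34 − 35 = -1.

-1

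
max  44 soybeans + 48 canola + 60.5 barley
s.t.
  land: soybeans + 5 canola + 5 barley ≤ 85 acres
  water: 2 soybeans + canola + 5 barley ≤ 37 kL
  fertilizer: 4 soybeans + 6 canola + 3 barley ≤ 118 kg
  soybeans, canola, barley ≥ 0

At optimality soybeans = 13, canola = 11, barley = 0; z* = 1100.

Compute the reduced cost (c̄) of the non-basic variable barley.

-4

At the optimum: land uses 68 of 85 (slack = 17); water uses 37 of 37 (binding); fertilizer uses 118 of 118 (binding).
Slack constraints have shadow price 0 (complementary slackness).
Dual feasibility on the basic columns requires 2·y_water + 4·y_fertilizer = 44, 1·y_water + 6·y_fertilizer = 48.
→ y_water = 9 and y_fertilizer = 6.5.
Reduced cost of barley: c₃ − yᵀa₃ = 60.5 − (9·5 + 6.5·3) = 60.5 − 64.5 = -4.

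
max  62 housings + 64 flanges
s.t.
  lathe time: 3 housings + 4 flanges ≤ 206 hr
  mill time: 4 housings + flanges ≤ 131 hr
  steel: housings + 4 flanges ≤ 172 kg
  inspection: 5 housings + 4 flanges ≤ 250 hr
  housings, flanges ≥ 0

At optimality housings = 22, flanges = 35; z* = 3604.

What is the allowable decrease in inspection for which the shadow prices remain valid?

Binding constraints: lathe time, inspection. The basis is B = [[3,4],[5,4]] with det -8.
Per unit decrease in inspection, x* moves by d = (-0.5, 0.375).
The basis stays optimal until steel becomes binding; allowable decrease = 10 hr.

10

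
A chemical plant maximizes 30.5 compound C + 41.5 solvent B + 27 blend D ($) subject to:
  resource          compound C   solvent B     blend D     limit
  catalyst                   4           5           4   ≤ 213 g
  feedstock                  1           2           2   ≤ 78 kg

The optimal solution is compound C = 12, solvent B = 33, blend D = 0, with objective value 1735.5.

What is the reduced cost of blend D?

-8

Check each constraint at x*: catalyst 213/213 (tight); feedstock 78/78 (tight).
Dual feasibility on the basic columns requires 4·y_catalyst + 1·y_feedstock = 30.5, 5·y_catalyst + 2·y_feedstock = 41.5.
→ y_catalyst = 6.5 and y_feedstock = 4.5.
Reduced cost of blend D: c₃ − yᵀa₃ = 27 − (6.5·4 + 4.5·2) = 27 − 35 = -8.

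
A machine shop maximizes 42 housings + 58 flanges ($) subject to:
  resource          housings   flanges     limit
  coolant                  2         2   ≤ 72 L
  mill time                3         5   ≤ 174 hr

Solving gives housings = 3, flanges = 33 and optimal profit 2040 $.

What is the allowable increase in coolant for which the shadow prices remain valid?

Binding constraints: coolant, mill time. The basis is B = [[2,2],[3,5]] with det 4.
Per unit increase in coolant, x* moves by d = (1.25, -0.75).
The basis stays optimal until flanges reaches 0; allowable increase = 44 L.

44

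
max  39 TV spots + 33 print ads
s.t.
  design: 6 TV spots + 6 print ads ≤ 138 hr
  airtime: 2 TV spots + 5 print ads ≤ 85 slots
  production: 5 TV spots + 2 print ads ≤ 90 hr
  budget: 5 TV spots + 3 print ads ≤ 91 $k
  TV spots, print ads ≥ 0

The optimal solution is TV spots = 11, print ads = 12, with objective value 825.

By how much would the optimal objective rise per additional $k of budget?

Binding: design and budget. Non-binding: airtime (3 unused), production (11 unused).
Since airtime, production are not tight, their duals are 0.
The binding rows give the dual system: 6·y_design + 5·y_budget = 39 and 6·y_design + 3·y_budget = 33.
This yields shadow prices y_design = 4, y_budget = 3.
Shadow price of budget = 3.

3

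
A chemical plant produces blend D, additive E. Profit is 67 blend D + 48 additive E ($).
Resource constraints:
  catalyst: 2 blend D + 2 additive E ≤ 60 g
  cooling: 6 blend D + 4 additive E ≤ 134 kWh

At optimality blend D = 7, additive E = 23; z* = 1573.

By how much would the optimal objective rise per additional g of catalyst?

At the optimum: catalyst uses 60 of 60 (binding); cooling uses 134 of 134 (binding).
The binding rows give the dual system: 2·y_catalyst + 6·y_cooling = 67 and 2·y_catalyst + 4·y_cooling = 48.
Solving: y_catalyst = 5, y_cooling = 9.5.
Shadow price of catalyst = 5.

5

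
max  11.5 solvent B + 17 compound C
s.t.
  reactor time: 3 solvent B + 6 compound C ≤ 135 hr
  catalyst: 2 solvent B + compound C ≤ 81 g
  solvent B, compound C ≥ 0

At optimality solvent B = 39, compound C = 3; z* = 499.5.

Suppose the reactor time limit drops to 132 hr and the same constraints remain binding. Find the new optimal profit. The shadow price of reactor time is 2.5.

492

Δb = -3, so new z* = 499.5 + (2.5)·(-3) = 499.5 − 7.5 = 492.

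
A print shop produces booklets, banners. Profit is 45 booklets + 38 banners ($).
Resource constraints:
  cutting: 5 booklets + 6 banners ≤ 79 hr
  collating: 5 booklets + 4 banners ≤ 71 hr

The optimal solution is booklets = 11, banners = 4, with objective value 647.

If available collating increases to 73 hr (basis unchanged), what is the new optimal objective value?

663

Check each constraint at x*: cutting 79/79 (tight); collating 71/71 (tight).
The binding rows give the dual system: 5·y_cutting + 5·y_collating = 45 and 6·y_cutting + 4·y_collating = 38.
This yields shadow prices y_cutting = 1, y_collating = 8.
Δz = y_collating·Δb = 8 × (2) = 16, so new z* = 647 + 16 = 663.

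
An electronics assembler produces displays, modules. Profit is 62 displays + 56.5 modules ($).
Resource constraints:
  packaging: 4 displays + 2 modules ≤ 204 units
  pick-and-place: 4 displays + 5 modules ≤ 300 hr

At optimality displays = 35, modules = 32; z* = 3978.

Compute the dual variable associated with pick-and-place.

8.5

Both packaging and pick-and-place are binding at x*.
Dual feasibility on the basic columns requires 4·y_packaging + 4·y_pick-and-place = 62, 2·y_packaging + 5·y_pick-and-place = 56.5.
This yields shadow prices y_packaging = 7, y_pick-and-place = 8.5.
Shadow price of pick-and-place = 8.5.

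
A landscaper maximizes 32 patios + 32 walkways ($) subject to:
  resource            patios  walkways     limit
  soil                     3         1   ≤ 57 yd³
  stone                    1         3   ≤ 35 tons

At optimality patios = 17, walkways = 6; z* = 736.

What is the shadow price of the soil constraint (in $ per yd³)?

Check each constraint at x*: soil 57/57 (tight); stone 35/35 (tight).
From A_Bᵀ y = c: 3·y_soil + 1·y_stone = 32; 1·y_soil + 3·y_stone = 32.
This yields shadow prices y_soil = 8, y_stone = 8.
Shadow price of soil = 8.

8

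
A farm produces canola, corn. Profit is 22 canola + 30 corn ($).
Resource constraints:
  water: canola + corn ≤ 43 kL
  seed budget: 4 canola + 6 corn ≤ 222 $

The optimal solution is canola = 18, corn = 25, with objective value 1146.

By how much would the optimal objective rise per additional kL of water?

At the optimum: water uses 43 of 43 (binding); seed budget uses 222 of 222 (binding).
From A_Bᵀ y = c: 1·y_water + 4·y_seed budget = 22; 1·y_water + 6·y_seed budget = 30.
This yields shadow prices y_water = 6, y_seed budget = 4.
Shadow price of water = 6.

6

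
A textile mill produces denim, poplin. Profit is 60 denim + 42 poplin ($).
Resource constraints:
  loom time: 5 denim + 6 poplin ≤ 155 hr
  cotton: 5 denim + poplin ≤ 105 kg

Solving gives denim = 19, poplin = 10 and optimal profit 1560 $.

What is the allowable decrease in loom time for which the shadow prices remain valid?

Binding constraints: loom time, cotton. The basis is B = [[5,6],[5,1]] with det -25.
Per unit decrease in loom time, x* moves by d = (0.04, -0.2).
The basis stays optimal until poplin reaches 0; allowable decrease = 50 hr.

50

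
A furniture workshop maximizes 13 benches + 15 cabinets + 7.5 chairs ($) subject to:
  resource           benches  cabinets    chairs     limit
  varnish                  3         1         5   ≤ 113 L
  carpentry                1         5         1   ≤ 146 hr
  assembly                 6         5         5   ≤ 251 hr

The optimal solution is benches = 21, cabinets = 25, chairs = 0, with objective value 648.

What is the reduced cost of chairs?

-3.5

At the optimum: varnish uses 88 of 113 (slack = 25); carpentry uses 146 of 146 (binding); assembly uses 251 of 251 (binding).
Since varnish is not tight, its dual is 0.
Dual feasibility on the basic columns requires 1·y_carpentry + 6·y_assembly = 13, 5·y_carpentry + 5·y_assembly = 15.
Solving: y_carpentry = 1, y_assembly = 2.
Reduced cost of chairs: c₃ − yᵀa₃ = 7.5 − (1·1 + 2·5) = 7.5 − 11 = -3.5.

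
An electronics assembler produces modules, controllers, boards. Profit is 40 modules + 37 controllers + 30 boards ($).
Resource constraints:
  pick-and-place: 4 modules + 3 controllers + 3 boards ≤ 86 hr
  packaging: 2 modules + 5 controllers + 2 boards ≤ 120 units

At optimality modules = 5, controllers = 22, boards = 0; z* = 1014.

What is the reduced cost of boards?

Check each constraint at x*: pick-and-place 86/86 (tight); packaging 120/120 (tight).
The binding rows give the dual system: 4·y_pick-and-place + 2·y_packaging = 40 and 3·y_pick-and-place + 5·y_packaging = 37.
→ y_pick-and-place = 9 and y_packaging = 2.
Reduced cost of boards: c₃ − yᵀa₃ = 30 − (9·3 + 2·2) = 30 − 31 = -1.

-1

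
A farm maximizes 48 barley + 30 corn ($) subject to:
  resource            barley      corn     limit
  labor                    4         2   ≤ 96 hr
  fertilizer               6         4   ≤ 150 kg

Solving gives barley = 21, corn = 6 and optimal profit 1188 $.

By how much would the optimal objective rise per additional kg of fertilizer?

Both labor and fertilizer are binding at x*.
The binding rows give the dual system: 4·y_labor + 6·y_fertilizer = 48 and 2·y_labor + 4·y_fertilizer = 30.
Solving: y_labor = 3, y_fertilizer = 6.
Shadow price of fertilizer = 6.

6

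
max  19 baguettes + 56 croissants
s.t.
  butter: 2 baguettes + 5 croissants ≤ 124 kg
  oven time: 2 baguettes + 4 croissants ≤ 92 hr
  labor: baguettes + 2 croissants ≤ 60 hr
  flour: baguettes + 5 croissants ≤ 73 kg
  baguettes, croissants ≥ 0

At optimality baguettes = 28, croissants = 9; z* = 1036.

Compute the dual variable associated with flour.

Binding: oven time and flour. Non-binding: butter (23 unused), labor (14 unused).
By complementary slackness, y = 0 for the non-binding constraints.
From A_Bᵀ y = c: 2·y_oven time + 1·y_flour = 19; 4·y_oven time + 5·y_flour = 56.
This yields shadow prices y_oven time = 6.5, y_flour = 6.
Shadow price of flour = 6.

6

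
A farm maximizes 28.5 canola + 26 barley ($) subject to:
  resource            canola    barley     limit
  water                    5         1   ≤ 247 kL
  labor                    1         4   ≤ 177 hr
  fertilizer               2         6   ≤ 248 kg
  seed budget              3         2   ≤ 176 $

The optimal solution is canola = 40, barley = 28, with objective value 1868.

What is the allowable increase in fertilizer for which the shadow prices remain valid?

Binding constraints: fertilizer, seed budget. The basis is B = [[2,6],[3,2]] with det -14.
Per unit increase in fertilizer, x* moves by d = (-0.1429, 0.2143).
The basis stays optimal until labor becomes binding; allowable increase = 35 kg.

35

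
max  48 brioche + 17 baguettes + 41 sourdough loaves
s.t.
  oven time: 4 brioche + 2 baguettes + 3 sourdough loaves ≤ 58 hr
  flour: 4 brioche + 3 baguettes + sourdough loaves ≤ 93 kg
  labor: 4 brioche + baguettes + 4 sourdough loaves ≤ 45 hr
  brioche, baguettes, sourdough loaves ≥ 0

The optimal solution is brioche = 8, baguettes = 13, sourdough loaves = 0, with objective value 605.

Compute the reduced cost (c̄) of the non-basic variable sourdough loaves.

At the optimum: oven time uses 58 of 58 (binding); flour uses 71 of 93 (slack = 22); labor uses 45 of 45 (binding).
Since flour is not tight, its dual is 0.
Dual feasibility on the basic columns requires 4·y_oven time + 4·y_labor = 48, 2·y_oven time + 1·y_labor = 17.
This yields shadow prices y_oven time = 5, y_labor = 7.
Reduced cost of sourdough loaves: c₃ − yᵀa₃ = 41 − (5·3 + 7·4) = 41 − 43 = -2.

-2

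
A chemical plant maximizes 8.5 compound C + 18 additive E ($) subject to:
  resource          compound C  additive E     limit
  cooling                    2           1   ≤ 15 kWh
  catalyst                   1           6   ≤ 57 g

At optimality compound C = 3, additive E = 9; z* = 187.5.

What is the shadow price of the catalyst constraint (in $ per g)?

2.5

Both cooling and catalyst are binding at x*.
Dual feasibility on the basic columns requires 2·y_cooling + 1·y_catalyst = 8.5, 1·y_cooling + 6·y_catalyst = 18.
This yields shadow prices y_cooling = 3, y_catalyst = 2.5.
Shadow price of catalyst = 2.5.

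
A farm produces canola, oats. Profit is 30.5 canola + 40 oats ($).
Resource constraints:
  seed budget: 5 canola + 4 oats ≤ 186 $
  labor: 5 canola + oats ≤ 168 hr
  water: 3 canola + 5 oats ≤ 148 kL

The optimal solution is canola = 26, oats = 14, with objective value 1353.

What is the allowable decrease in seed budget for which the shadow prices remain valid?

67.6

Binding constraints: seed budget, water. The basis is B = [[5,4],[3,5]] with det 13.
Per unit decrease in seed budget, x* moves by d = (-0.3846, 0.2308).
The basis stays optimal until canola reaches 0; allowable decrease = 67.6 $.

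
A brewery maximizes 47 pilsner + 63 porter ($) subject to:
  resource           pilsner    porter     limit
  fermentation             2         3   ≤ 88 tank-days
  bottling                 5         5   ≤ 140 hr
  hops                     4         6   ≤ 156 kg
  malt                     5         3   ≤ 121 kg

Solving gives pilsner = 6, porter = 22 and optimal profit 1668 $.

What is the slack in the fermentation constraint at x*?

10

fermentation used = 2·6 + 3·22 = 78; slack = 88 − 78 = 10.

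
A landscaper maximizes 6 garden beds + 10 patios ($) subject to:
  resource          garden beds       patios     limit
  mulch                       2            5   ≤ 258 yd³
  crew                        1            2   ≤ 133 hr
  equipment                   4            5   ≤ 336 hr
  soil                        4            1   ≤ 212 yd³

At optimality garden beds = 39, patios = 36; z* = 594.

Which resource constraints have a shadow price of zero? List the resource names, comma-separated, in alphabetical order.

crew, soil

mulch: 258/258 (binding)
crew: 111/133 (slack 22)
equipment: 336/336 (binding)
soil: 192/212 (slack 20)
By complementary slackness, a constraint with positive slack has shadow price 0 → crew, soil.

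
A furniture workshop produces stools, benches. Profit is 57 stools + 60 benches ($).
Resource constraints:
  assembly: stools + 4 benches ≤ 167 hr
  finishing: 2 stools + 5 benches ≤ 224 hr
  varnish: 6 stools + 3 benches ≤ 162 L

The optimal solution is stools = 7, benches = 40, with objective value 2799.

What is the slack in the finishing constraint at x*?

finishing used = 2·7 + 5·40 = 214; slack = 224 − 214 = 10.

10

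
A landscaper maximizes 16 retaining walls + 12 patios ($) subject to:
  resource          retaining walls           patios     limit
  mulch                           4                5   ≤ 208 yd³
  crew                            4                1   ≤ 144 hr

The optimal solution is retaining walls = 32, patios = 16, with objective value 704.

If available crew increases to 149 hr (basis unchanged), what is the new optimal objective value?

714

At the optimum: mulch uses 208 of 208 (binding); crew uses 144 of 144 (binding).
The binding rows give the dual system: 4·y_mulch + 4·y_crew = 16 and 5·y_mulch + 1·y_crew = 12.
This yields shadow prices y_mulch = 2, y_crew = 2.
Δz = y_crew·Δb = 2 × (5) = 10, so new z* = 704 + 10 = 714.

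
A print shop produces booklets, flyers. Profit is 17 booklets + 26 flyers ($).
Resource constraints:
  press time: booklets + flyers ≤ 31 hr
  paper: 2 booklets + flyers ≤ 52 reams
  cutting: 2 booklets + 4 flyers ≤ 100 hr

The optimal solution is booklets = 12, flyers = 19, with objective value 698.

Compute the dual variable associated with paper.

At the optimum: press time uses 31 of 31 (binding); paper uses 43 of 52 (slack = 9); cutting uses 100 of 100 (binding).
By complementary slackness, y = 0 for the non-binding constraint.
Dual feasibility on the basic columns requires 1·y_press time + 2·y_cutting = 17, 1·y_press time + 4·y_cutting = 26.
→ y_press time = 8 and y_cutting = 4.5.
Shadow price of paper = 0.

0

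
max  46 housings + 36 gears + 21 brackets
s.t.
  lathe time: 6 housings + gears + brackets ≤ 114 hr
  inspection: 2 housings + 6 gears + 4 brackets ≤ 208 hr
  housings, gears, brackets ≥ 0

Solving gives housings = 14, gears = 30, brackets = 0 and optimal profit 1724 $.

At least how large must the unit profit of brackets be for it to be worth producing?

26

Both lathe time and inspection are binding at x*.
Dual feasibility on the basic columns requires 6·y_lathe time + 2·y_inspection = 46, 1·y_lathe time + 6·y_inspection = 36.
Solving: y_lathe time = 6, y_inspection = 5.
brackets enters the basis when its profit ≥ yᵀa₃ = 6·1 + 5·4 = 26.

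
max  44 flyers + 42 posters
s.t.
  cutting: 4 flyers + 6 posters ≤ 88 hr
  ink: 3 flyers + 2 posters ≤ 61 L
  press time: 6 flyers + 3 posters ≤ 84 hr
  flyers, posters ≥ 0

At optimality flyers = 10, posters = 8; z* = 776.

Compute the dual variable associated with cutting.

Binding: cutting and press time. Non-binding: ink (15 unused).
By complementary slackness, y = 0 for the non-binding constraint.
The binding rows give the dual system: 4·y_cutting + 6·y_press time = 44 and 6·y_cutting + 3·y_press time = 42.
→ y_cutting = 5 and y_press time = 4.
Shadow price of cutting = 5.

5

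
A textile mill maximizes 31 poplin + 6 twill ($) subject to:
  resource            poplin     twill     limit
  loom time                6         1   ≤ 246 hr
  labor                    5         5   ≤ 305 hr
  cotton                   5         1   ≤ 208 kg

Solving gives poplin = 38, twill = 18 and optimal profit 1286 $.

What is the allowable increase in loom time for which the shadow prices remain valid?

Binding constraints: loom time, cotton. The basis is B = [[6,1],[5,1]] with det 1.
Per unit increase in loom time, x* moves by d = (1, -5).
The basis stays optimal until twill reaches 0; allowable increase = 3.6 hr.

3.6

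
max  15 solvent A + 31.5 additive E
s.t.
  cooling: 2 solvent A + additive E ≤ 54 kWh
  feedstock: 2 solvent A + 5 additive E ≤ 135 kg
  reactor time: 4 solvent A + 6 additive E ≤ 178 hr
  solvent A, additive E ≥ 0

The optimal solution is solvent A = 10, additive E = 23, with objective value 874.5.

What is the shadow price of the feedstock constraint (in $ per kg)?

Check each constraint at x*: cooling 43/54 (slack 11); feedstock 135/135 (tight); reactor time 178/178 (tight).
Slack constraints have shadow price 0 (complementary slackness).
The binding rows give the dual system: 2·y_feedstock + 4·y_reactor time = 15 and 5·y_feedstock + 6·y_reactor time = 31.5.
This yields shadow prices y_feedstock = 4.5, y_reactor time = 1.5.
Shadow price of feedstock = 4.5.

4.5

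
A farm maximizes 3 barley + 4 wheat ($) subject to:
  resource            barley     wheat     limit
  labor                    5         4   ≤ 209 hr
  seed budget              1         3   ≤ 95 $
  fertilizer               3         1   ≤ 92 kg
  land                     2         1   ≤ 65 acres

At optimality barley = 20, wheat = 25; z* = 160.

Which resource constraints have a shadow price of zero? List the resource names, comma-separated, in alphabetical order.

fertilizer, labor

labor: 200/209 (slack 9)
seed budget: 95/95 (binding)
fertilizer: 85/92 (slack 7)
land: 65/65 (binding)
By complementary slackness, a constraint with positive slack has shadow price 0 → fertilizer, labor.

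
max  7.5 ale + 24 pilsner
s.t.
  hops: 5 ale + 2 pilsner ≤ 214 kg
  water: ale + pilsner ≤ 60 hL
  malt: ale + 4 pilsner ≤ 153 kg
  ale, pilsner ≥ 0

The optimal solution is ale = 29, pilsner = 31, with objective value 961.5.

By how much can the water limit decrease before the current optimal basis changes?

21.75

Binding constraints: water, malt. The basis is B = [[1,1],[1,4]] with det 3.
Per unit decrease in water, x* moves by d = (-1.3333, 0.3333).
The basis stays optimal until ale reaches 0; allowable decrease = 21.75 hL.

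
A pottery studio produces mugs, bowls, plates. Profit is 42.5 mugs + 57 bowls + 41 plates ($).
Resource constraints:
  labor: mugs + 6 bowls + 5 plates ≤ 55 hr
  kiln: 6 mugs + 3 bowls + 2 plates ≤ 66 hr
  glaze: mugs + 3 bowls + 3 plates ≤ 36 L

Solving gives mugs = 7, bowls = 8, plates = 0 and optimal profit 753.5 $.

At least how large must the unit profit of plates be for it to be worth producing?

44.5

Check each constraint at x*: labor 55/55 (tight); kiln 66/66 (tight); glaze 31/36 (slack 5).
Since glaze is not tight, its dual is 0.
The binding rows give the dual system: 1·y_labor + 6·y_kiln = 42.5 and 6·y_labor + 3·y_kiln = 57.
This yields shadow prices y_labor = 6.5, y_kiln = 6.
plates enters the basis when its profit ≥ yᵀa₃ = 6.5·5 + 6·2 = 44.5.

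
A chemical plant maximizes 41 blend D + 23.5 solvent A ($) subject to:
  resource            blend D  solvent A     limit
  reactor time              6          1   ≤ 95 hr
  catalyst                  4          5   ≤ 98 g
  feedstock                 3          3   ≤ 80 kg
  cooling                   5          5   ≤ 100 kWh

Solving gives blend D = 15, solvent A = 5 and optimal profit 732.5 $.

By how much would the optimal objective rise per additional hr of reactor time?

3.5

At the optimum: reactor time uses 95 of 95 (binding); catalyst uses 85 of 98 (slack = 13); feedstock uses 60 of 80 (slack = 20); cooling uses 100 of 100 (binding).
Since catalyst, feedstock are not tight, their duals are 0.
Dual feasibility on the basic columns requires 6·y_reactor time + 5·y_cooling = 41, 1·y_reactor time + 5·y_cooling = 23.5.
→ y_reactor time = 3.5 and y_cooling = 4.
Shadow price of reactor time = 3.5.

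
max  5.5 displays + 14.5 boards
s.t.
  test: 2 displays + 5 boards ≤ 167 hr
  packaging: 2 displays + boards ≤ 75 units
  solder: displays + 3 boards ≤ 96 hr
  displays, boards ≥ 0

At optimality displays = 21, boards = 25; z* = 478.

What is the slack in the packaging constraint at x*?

8

packaging used = 2·21 + 1·25 = 67; slack = 75 − 67 = 8.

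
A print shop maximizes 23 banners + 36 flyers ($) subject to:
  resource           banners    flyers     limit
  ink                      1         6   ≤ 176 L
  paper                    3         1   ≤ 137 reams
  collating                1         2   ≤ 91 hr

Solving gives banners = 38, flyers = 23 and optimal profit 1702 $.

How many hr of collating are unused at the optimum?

collating used = 1·38 + 2·23 = 84; slack = 91 − 84 = 7.

7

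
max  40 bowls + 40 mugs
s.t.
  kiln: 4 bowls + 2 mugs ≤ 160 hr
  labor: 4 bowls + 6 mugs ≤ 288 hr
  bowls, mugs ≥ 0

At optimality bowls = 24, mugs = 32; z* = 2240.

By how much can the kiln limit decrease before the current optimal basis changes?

64

Binding constraints: kiln, labor. The basis is B = [[4,2],[4,6]] with det 16.
Per unit decrease in kiln, x* moves by d = (-0.375, 0.25).
The basis stays optimal until bowls reaches 0; allowable decrease = 64 hr.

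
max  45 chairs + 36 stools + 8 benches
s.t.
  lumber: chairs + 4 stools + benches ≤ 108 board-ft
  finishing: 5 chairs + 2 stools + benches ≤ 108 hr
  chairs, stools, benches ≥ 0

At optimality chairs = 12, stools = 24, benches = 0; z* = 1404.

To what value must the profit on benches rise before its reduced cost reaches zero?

Both lumber and finishing are binding at x*.
The binding rows give the dual system: 1·y_lumber + 5·y_finishing = 45 and 4·y_lumber + 2·y_finishing = 36.
Solving: y_lumber = 5, y_finishing = 8.
benches enters the basis when its profit ≥ yᵀa₃ = 5·1 + 8·1 = 13.

13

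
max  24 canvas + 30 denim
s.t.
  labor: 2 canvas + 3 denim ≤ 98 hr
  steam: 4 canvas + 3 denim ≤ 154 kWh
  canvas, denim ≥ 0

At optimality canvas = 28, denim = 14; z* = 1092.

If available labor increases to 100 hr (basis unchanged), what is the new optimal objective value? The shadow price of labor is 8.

Δb = 2, so new z* = 1092 + (8)·(2) = 1092 + 16 = 1108.

1108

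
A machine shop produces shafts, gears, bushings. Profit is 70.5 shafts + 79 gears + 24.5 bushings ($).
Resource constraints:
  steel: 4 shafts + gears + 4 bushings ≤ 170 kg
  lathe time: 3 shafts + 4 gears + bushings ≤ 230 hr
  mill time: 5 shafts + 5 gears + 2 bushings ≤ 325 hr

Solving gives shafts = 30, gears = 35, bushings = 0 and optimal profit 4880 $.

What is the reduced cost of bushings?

Check each constraint at x*: steel 155/170 (slack 15); lathe time 230/230 (tight); mill time 325/325 (tight).
Since steel is not tight, its dual is 0.
The binding rows give the dual system: 3·y_lathe time + 5·y_mill time = 70.5 and 4·y_lathe time + 5·y_mill time = 79.
This yields shadow prices y_lathe time = 8.5, y_mill time = 9.
Reduced cost of bushings: c₃ − yᵀa₃ = 24.5 − (8.5·1 + 9·2) = 24.5 − 26.5 = -2.

-2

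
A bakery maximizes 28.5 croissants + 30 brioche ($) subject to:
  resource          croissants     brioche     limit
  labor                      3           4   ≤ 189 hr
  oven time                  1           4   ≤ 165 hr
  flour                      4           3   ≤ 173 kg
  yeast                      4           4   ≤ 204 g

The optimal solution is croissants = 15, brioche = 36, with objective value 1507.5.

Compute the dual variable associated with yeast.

6

At the optimum: labor uses 189 of 189 (binding); oven time uses 159 of 165 (slack = 6); flour uses 168 of 173 (slack = 5); yeast uses 204 of 204 (binding).
By complementary slackness, y = 0 for the non-binding constraints.
From A_Bᵀ y = c: 3·y_labor + 4·y_yeast = 28.5; 4·y_labor + 4·y_yeast = 30.
This yields shadow prices y_labor = 1.5, y_yeast = 6.
Shadow price of yeast = 6.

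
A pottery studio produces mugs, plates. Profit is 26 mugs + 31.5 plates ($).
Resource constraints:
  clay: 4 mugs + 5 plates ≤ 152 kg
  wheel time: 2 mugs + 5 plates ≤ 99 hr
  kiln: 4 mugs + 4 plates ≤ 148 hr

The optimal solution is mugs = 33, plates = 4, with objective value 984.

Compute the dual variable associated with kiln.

1

Binding: clay and kiln. Non-binding: wheel time (13 unused).
Slack constraints have shadow price 0 (complementary slackness).
The binding rows give the dual system: 4·y_clay + 4·y_kiln = 26 and 5·y_clay + 4·y_kiln = 31.5.
→ y_clay = 5.5 and y_kiln = 1.
Shadow price of kiln = 1.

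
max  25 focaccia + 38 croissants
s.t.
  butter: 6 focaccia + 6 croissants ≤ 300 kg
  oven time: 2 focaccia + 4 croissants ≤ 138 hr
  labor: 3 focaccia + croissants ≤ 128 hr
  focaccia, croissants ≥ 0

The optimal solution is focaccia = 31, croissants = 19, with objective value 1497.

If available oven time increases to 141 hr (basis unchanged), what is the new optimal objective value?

1516.5

At the optimum: butter uses 300 of 300 (binding); oven time uses 138 of 138 (binding); labor uses 112 of 128 (slack = 16).
By complementary slackness, y = 0 for the non-binding constraint.
The binding rows give the dual system: 6·y_butter + 2·y_oven time = 25 and 6·y_butter + 4·y_oven time = 38.
Solving: y_butter = 2, y_oven time = 6.5.
Δz = y_oven time·Δb = 6.5 × (3) = 19.5, so new z* = 1497 + 19.5 = 1516.5.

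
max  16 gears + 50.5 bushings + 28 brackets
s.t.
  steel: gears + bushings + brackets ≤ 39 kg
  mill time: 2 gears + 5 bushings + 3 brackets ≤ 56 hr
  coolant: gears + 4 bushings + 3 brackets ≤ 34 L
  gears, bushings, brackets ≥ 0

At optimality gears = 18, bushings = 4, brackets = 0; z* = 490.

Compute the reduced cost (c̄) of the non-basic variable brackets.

-6.5

Check each constraint at x*: steel 22/39 (slack 17); mill time 56/56 (tight); coolant 34/34 (tight).
By complementary slackness, y = 0 for the non-binding constraint.
Dual feasibility on the basic columns requires 2·y_mill time + 1·y_coolant = 16, 5·y_mill time + 4·y_coolant = 50.5.
This yields shadow prices y_mill time = 4.5, y_coolant = 7.
Reduced cost of brackets: c₃ − yᵀa₃ = 28 − (4.5·3 + 7·3) = 28 − 34.5 = -6.5.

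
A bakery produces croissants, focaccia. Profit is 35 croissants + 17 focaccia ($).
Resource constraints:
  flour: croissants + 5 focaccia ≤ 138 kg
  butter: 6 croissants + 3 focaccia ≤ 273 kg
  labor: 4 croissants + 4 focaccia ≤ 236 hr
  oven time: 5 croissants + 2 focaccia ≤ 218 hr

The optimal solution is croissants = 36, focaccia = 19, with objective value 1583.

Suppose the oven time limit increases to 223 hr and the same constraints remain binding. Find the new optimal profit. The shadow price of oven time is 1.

Δb = 5, so new z* = 1583 + (1)·(5) = 1583 + 5 = 1588.

1588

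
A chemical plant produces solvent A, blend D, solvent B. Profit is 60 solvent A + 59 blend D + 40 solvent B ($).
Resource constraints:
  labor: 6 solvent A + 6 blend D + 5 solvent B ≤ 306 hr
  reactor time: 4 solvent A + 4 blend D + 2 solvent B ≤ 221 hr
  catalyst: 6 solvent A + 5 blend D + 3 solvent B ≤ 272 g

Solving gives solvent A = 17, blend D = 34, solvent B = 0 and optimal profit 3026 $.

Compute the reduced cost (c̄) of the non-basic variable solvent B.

-8

At the optimum: labor uses 306 of 306 (binding); reactor time uses 204 of 221 (slack = 17); catalyst uses 272 of 272 (binding).
By complementary slackness, y = 0 for the non-binding constraint.
The binding rows give the dual system: 6·y_labor + 6·y_catalyst = 60 and 6·y_labor + 5·y_catalyst = 59.
This yields shadow prices y_labor = 9, y_catalyst = 1.
Reduced cost of solvent B: c₃ − yᵀa₃ = 40 − (9·5 + 1·3) = 40 − 48 = -8.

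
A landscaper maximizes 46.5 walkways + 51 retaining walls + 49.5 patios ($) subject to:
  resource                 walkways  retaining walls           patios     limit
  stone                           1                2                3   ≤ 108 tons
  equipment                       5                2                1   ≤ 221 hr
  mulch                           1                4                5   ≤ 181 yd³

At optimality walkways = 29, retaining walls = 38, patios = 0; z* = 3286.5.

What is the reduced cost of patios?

-3

At the optimum: stone uses 105 of 108 (slack = 3); equipment uses 221 of 221 (binding); mulch uses 181 of 181 (binding).
By complementary slackness, y = 0 for the non-binding constraint.
The binding rows give the dual system: 5·y_equipment + 1·y_mulch = 46.5 and 2·y_equipment + 4·y_mulch = 51.
Solving: y_equipment = 7.5, y_mulch = 9.
Reduced cost of patios: c₃ − yᵀa₃ = 49.5 − (7.5·1 + 9·5) = 49.5 − 52.5 = -3.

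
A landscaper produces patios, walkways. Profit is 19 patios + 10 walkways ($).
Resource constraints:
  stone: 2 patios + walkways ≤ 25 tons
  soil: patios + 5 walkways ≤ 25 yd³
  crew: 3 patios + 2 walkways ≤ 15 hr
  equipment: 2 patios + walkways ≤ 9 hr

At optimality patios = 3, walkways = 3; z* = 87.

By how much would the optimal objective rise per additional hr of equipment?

At the optimum: stone uses 9 of 25 (slack = 16); soil uses 18 of 25 (slack = 7); crew uses 15 of 15 (binding); equipment uses 9 of 9 (binding).
Slack constraints have shadow price 0 (complementary slackness).
From A_Bᵀ y = c: 3·y_crew + 2·y_equipment = 19; 2·y_crew + 1·y_equipment = 10.
Solving: y_crew = 1, y_equipment = 8.
Shadow price of equipment = 8.

8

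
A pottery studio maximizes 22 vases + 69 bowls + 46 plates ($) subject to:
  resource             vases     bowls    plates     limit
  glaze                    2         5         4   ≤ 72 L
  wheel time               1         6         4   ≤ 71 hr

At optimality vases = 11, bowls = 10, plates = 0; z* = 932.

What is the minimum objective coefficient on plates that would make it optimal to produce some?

Both glaze and wheel time are binding at x*.
The binding rows give the dual system: 2·y_glaze + 1·y_wheel time = 22 and 5·y_glaze + 6·y_wheel time = 69.
Solving: y_glaze = 9, y_wheel time = 4.
plates enters the basis when its profit ≥ yᵀa₃ = 9·4 + 4·4 = 52.

52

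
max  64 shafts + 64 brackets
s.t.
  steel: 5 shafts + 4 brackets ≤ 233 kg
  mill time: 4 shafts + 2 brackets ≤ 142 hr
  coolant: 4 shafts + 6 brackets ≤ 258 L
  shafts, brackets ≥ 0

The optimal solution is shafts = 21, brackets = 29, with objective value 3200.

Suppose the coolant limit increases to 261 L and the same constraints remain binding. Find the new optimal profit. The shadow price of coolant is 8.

Δb = 3, so new z* = 3200 + (8)·(3) = 3200 + 24 = 3224.

3224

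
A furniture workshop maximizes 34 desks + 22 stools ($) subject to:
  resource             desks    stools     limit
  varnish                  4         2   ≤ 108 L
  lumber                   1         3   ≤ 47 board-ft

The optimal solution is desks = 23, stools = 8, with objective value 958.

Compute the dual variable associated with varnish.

Both varnish and lumber are binding at x*.
Dual feasibility on the basic columns requires 4·y_varnish + 1·y_lumber = 34, 2·y_varnish + 3·y_lumber = 22.
Solving: y_varnish = 8, y_lumber = 2.
Shadow price of varnish = 8.

8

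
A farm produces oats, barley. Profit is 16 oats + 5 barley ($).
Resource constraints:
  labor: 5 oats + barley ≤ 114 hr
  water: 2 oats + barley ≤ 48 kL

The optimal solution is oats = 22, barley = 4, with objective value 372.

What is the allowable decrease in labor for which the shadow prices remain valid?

Binding constraints: labor, water. The basis is B = [[5,1],[2,1]] with det 3.
Per unit decrease in labor, x* moves by d = (-0.3333, 0.6667).
The basis stays optimal until oats reaches 0; allowable decrease = 66 hr.

66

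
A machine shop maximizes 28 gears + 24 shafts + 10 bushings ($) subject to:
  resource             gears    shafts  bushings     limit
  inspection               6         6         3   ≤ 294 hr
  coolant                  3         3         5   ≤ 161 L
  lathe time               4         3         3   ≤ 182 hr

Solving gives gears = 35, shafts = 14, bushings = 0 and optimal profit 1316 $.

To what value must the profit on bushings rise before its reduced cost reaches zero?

Binding: inspection and lathe time. Non-binding: coolant (14 unused).
By complementary slackness, y = 0 for the non-binding constraint.
Dual feasibility on the basic columns requires 6·y_inspection + 4·y_lathe time = 28, 6·y_inspection + 3·y_lathe time = 24.
This yields shadow prices y_inspection = 2, y_lathe time = 4.
bushings enters the basis when its profit ≥ yᵀa₃ = 2·3 + 4·3 = 18.

18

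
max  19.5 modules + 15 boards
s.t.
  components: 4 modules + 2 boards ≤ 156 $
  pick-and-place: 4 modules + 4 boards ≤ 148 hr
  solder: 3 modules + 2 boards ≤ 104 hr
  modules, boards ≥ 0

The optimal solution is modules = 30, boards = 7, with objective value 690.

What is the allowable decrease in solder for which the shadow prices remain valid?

Binding constraints: pick-and-place, solder. The basis is B = [[4,4],[3,2]] with det -4.
Per unit decrease in solder, x* moves by d = (-1, 1).
The basis stays optimal until modules reaches 0; allowable decrease = 30 hr.

30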